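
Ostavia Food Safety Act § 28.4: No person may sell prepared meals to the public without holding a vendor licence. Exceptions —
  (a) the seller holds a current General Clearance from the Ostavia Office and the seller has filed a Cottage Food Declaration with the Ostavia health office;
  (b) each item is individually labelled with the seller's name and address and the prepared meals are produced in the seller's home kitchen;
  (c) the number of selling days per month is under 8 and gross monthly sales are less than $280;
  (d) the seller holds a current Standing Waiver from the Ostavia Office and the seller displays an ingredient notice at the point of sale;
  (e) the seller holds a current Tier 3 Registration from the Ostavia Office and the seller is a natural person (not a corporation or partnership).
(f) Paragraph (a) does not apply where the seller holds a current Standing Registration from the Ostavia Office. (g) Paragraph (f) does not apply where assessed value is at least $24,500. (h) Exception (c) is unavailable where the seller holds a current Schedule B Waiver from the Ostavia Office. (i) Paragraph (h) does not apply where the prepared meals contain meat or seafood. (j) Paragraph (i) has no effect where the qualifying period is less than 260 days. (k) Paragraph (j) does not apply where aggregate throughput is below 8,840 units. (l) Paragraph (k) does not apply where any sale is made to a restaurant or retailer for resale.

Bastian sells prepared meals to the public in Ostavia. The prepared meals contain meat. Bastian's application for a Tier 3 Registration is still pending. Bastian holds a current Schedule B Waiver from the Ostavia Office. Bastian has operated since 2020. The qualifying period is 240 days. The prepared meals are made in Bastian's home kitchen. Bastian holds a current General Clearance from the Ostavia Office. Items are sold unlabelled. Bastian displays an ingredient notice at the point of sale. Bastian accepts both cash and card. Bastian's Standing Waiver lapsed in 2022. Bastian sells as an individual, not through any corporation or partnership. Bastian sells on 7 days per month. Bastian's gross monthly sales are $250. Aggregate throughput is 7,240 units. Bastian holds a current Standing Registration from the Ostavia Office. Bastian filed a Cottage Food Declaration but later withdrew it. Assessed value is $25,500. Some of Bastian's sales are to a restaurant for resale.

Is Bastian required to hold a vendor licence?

Yes — Bastian must hold a vendor licence.

Exception (a) does not apply: the Cottage Food Declaration was withdrawn.
Exception (b) fails — items are sold unlabelled.
All of (c)'s requirements are met (the number of selling days per month is 7, under the 8 limit; gross monthly sales are $250, less than the $280 limit). But applying paragraphs (h)–(l): (h) operates against (c): a current Schedule B Waiver is held. (i) operates (the prepared meals contain meat), but is set aside by (j): (j) operates against (i): the qualifying period is 240 days, less than the 260 days limit. (k) is engaged (aggregate throughput is 7,240 units, below the 8,840 units limit), but is displaced by (l): (l) operates against (k): some sales are to a restaurant for resale. So (c) is unavailable.
Exception (d) requires that the seller holds a current Standing Waiver from the Ostavia Office; but there is no Standing Waiver in force, so (d) is unavailable.
Exception (e) does not apply: no current Tier 3 Registration is held.
Every exception is unavailable, so the rule governs.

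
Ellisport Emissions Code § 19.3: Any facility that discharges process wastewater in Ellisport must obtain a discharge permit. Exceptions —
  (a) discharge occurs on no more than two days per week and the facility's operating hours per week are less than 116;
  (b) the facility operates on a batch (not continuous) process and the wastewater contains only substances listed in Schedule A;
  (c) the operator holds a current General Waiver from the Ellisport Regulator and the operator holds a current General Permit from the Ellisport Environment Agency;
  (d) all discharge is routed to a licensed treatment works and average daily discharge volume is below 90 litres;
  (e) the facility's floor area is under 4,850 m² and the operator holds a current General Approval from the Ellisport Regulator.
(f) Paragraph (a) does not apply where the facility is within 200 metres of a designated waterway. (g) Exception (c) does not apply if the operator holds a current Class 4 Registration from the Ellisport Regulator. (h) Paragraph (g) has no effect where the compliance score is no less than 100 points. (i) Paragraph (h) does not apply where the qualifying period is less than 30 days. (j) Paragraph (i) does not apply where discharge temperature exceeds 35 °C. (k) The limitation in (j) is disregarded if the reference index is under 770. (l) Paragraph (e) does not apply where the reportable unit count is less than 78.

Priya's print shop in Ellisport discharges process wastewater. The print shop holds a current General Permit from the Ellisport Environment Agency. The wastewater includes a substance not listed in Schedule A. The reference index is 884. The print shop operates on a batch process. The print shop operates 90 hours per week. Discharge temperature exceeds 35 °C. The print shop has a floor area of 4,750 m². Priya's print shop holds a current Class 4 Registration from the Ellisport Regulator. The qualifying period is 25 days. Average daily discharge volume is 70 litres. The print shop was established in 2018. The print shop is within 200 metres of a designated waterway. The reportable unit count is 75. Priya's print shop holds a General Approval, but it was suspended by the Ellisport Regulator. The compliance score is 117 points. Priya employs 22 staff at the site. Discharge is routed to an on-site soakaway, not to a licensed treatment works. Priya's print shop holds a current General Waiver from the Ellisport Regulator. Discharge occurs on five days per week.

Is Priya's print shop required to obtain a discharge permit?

Exception (a) fails — discharge occurs on five days per week.
Exception (b) fails — the wastewater includes a non-Schedule-A substance.
Exception (c): a current General Waiver is held; a current General Permit is held — every condition holds. Under paragraphs (g)–(k): (g) would limit (c) — a current Class 4 Registration is held — but (h) sets (g) aside: (h) is engaged — the compliance score is 117 points, meeting the 100 points threshold. (i) is triggered (the qualifying period is 25 days, less than the 30 days limit), but is itself disapplied by (j): (j) is engaged — discharge temperature exceeds 35 °C. (k), which would lift (j), is not triggered — the reference index is 884, not under 770. So (c) applies.
Exception (d) fails — discharge is not routed to a licensed treatment works.
Exception (e) requires that the operator holds a current General Approval from the Ellisport Regulator; but the General Approval is not current, so (e) is unavailable.

No — exception (c) applies; Priya's print shop is not required to obtain a discharge permit.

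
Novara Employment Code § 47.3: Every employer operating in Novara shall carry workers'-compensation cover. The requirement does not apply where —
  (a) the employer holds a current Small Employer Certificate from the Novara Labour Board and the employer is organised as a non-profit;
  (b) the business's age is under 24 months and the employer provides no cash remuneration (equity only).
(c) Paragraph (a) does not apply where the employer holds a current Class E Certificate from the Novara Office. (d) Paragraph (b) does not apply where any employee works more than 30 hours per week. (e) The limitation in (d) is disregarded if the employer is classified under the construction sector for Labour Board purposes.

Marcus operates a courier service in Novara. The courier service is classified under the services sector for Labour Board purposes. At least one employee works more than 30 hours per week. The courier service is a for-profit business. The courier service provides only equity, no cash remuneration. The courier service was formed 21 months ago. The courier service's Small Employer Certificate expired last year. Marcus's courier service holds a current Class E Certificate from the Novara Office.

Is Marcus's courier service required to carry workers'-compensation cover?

Yes — Marcus's courier service must carry workers'-compensation cover.

Exception (a) fails — the Small Employer Certificate has expired.
Exception (b) is satisfied on its face — the business's age is 21 months, under the 24 months limit; remuneration is equity-only. However, paragraphs (d)–(e) must be considered: (d) operates against (b): at least one employee exceeds 30 hours/week. (e) is not engaged (the courier service is classified under the services sector), so (d) stands. (b) is therefore removed.
None of the exceptions is available; § 47.3 applies in full.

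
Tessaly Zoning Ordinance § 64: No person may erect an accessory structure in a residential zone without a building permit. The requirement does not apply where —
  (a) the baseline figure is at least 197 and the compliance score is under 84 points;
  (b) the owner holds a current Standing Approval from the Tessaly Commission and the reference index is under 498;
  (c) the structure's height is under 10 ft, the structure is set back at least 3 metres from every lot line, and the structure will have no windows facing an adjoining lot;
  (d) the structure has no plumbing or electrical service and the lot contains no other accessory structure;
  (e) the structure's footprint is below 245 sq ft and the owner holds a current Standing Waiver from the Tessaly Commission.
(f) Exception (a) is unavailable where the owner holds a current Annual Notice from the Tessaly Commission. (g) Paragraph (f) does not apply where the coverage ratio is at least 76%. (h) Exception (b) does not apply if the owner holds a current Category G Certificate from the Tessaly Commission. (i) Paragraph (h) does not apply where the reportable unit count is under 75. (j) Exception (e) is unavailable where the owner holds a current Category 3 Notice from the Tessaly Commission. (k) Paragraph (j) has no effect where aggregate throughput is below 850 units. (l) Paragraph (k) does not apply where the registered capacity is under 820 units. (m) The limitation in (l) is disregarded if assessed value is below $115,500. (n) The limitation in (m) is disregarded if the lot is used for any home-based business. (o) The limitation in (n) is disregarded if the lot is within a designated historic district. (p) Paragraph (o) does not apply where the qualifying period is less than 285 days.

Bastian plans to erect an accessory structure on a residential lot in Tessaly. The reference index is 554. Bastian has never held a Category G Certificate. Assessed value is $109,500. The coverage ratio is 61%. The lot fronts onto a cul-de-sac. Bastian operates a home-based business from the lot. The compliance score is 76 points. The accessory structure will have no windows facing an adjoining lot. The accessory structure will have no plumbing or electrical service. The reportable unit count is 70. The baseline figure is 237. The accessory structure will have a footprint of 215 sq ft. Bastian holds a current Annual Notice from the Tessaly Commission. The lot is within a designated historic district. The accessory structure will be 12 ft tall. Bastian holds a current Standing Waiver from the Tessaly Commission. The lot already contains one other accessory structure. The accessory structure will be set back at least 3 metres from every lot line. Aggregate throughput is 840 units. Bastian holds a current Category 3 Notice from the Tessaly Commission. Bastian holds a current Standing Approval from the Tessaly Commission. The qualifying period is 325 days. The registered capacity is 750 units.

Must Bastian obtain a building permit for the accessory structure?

No — exception (e) applies; Bastian does not need a building permit.

Exception (a) is satisfied on its face — the baseline figure is 237, meeting the 197 threshold; the compliance score is 76 points, under the 84 points limit. Turning to paragraphs (f)–(g): (f) applies — a current Annual Notice is held. (g), which would lift (f), is inapplicable — the coverage ratio is 61%, short of 76%. So (a) is unavailable.
Exception (b) fails — the reference index is 554, not under 498.
Exception (c) does not apply: the structure's height is 12 ft, not under 10 ft.
Exception (d) fails — the lot already has another accessory structure.
Exception (e)'s conditions are all satisfied: the structure's footprint is 215 sq ft, below the 245 sq ft limit; a current Standing Waiver is held. Considering the limiting provisions: (j) would limit (e) — a current Category 3 Notice is held — but (k) sets (j) aside: (k) is triggered — aggregate throughput is 840 units, below the 850 units limit. (l) operates (the registered capacity is 750 units, under the 820 units limit), but is itself disapplied by (m): (m) operates against (l): assessed value is $109,500, below the $115,500 limit. (n) is engaged (a home-based business operates on the lot), but is itself disapplied by (o): (o) is triggered — the lot is in a historic district. (p) does not operate here (the qualifying period is 325 days, not less than 285 days), so (o) stands. (e) remains available.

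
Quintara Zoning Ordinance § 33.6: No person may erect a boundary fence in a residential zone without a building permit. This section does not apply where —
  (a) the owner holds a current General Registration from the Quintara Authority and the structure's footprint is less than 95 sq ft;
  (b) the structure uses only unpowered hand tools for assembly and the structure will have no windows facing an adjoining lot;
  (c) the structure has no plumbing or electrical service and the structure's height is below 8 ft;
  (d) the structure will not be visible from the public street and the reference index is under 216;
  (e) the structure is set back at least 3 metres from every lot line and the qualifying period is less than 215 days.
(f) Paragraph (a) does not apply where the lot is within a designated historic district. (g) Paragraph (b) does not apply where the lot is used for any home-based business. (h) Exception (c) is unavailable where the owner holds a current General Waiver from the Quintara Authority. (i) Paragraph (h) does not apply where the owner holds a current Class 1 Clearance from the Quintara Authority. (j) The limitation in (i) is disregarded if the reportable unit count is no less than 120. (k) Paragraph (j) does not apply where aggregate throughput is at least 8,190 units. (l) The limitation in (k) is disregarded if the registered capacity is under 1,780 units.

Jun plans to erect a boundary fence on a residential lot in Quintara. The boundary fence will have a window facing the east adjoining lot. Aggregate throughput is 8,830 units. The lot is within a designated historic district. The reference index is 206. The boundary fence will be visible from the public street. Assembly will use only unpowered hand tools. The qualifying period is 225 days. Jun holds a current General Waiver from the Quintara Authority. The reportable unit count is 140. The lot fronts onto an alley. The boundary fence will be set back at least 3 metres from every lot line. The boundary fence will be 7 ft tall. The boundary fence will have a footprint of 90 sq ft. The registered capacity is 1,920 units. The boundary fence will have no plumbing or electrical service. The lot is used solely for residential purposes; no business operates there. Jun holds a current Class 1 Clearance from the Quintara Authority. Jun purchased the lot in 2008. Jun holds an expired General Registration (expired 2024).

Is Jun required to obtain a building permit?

No — exception (c) applies; Jun does not need a building permit.

Exception (a) does not apply: the General Registration is not current.
Exception (b) fails — a window faces an adjoining lot.
Exception (c) is satisfied on its face — there is no plumbing or electrical service; the structure's height is 7 ft, below the 8 ft limit. Applying paragraphs (h)–(l): (h) would limit (c) — a current General Waiver is held — but (i) sets (h) aside: (i) is engaged — a current Class 1 Clearance is held. (j) is triggered (the reportable unit count is 140, meeting the 120 threshold), but is set aside by (k): (k) operates against (j): aggregate throughput is 8,830 units, meeting the 8,190 units threshold. (l) does not operate here (the registered capacity is 1,920 units, not under 1,780 units), so (k) stands. (c) remains available.
Exception (d) does not apply: the structure will be visible from the street.
Exception (e) requires that the qualifying period is less than 215 days; but the qualifying period is 225 days, not less than 215 days, so (e) is unavailable.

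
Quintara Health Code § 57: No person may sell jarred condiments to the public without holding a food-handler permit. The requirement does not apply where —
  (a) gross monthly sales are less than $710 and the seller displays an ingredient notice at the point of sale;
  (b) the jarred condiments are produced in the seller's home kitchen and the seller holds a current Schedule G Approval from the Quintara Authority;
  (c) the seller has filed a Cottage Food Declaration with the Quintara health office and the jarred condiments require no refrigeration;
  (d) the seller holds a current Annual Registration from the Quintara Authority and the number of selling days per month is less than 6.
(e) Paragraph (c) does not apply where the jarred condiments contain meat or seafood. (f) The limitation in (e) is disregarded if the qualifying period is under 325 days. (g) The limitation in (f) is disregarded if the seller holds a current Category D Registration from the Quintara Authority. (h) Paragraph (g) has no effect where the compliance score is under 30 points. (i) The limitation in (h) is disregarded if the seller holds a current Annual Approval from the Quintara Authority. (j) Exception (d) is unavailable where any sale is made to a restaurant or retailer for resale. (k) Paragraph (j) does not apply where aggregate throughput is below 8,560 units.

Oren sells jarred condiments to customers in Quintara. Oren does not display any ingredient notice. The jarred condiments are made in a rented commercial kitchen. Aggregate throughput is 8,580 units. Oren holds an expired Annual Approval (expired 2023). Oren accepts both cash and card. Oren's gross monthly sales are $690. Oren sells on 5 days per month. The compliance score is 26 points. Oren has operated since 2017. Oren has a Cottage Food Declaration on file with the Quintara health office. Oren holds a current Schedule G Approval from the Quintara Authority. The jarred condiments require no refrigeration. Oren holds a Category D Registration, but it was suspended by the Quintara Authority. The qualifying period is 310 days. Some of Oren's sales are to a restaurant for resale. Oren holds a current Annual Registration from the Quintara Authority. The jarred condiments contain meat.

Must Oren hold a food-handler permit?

No — exception (c) applies; Oren is not required to hold a food-handler permit.

Exception (a) does not apply: no ingredient notice is displayed.
Exception (b) fails — the jarred condiments are made in a commercial kitchen, not a home kitchen.
Exception (c)'s conditions are all satisfied: a Cottage Food Declaration is on file; the jarred condiments are shelf-stable. As to paragraphs (e)–(i): (e) is triggered (the jarred condiments contain meat), but yields to (f): (f) is engaged — the qualifying period is 310 days, under the 325 days limit. (g) is inapplicable (no current Category D Registration is held), so (f) stands. Exception (c) stands.
Exception (d): a current Annual Registration is held; the number of selling days per month is 5, less than the 6 limit — every condition holds. However, paragraphs (j)–(k) must be considered: (j) operates against (d): some sales are to a restaurant for resale. (k) is inapplicable (aggregate throughput is 8,580 units, not below 8,560 units), so (j) stands. (d) is therefore removed.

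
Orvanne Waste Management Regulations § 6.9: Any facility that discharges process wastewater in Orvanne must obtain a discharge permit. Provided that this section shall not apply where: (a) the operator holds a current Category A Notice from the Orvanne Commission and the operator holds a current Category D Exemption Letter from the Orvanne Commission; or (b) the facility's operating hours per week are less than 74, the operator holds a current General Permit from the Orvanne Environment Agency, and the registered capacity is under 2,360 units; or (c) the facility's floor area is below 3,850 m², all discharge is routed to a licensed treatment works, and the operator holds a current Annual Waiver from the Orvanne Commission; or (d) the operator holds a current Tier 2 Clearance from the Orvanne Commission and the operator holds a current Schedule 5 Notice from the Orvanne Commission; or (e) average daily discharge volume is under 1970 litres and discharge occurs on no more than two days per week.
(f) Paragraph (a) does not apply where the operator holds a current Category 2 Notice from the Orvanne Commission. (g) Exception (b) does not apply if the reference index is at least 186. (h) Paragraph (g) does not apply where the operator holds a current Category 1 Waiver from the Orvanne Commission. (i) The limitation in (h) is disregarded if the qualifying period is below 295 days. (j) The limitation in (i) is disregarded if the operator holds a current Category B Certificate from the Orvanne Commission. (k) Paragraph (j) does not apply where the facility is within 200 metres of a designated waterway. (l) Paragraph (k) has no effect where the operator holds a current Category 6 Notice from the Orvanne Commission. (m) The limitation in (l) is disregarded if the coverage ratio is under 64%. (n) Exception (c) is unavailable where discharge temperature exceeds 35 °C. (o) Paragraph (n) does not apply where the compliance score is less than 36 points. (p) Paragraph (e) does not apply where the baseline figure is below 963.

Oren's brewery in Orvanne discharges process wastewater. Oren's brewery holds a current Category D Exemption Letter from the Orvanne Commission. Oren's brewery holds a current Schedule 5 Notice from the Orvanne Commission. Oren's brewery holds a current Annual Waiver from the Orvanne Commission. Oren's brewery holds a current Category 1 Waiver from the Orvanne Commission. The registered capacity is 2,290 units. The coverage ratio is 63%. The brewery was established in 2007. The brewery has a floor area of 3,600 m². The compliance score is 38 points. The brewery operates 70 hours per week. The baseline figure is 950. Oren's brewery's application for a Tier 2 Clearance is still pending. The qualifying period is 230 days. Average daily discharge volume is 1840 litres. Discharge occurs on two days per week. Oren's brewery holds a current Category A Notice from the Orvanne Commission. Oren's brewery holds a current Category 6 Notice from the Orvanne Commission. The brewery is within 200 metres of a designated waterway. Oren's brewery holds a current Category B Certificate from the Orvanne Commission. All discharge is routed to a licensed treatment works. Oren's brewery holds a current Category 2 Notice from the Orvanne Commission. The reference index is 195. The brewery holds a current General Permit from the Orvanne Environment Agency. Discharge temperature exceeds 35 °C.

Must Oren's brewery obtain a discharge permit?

Exception (a)'s conditions are all satisfied: a current Category A Notice is held; a current Category D Exemption Letter is held. But: (f) operates against (a): a current Category 2 Notice is held. (a) is therefore removed.
Exception (b): the facility's operating hours per week are 70, less than the 74 limit; a current General Permit is held; the registered capacity is 2,290 units, under the 2,360 units limit — every condition holds. But: (g) operates against (b): the reference index is 195, meeting the 186 threshold. (h) would limit (g) — a current Category 1 Waiver is held — but (i) sets (h) aside: (i) is triggered — the qualifying period is 230 days, below the 295 days limit. (j) operates (a current Category B Certificate is held), but is displaced by (k): (k) operates against (j): the brewery is within 200 m of a designated waterway. (l) is engaged (a current Category 6 Notice is held), but is overridden by (m): (m) operates against (l): the coverage ratio is 63%, under the 64% limit. So (b) is unavailable.
Exception (c) is satisfied on its face — the facility's floor area is 3,600 m², below the 3,850 m² limit; discharge is routed to a licensed treatment works; a current Annual Waiver is held. Turning to paragraphs (n)–(o): (n) operates against (c): discharge temperature exceeds 35 °C. (o) is not triggered (the compliance score is 38 points, not less than 36 points), so (n) stands. So (c) is unavailable.
Exception (d) does not apply: there is no Tier 2 Clearance in force.
Exception (e) is satisfied on its face — average daily discharge volume is 1840 litres, under the 1970 litres limit; discharge occurs on no more than two days per week. Turning to paragraph (p): (p) is triggered — the baseline figure is 950, below the 963 limit. So (e) is unavailable.
No exception is made out. Oren's brewery falls within the general rule.

Yes — Oren's brewery must obtain a discharge permit.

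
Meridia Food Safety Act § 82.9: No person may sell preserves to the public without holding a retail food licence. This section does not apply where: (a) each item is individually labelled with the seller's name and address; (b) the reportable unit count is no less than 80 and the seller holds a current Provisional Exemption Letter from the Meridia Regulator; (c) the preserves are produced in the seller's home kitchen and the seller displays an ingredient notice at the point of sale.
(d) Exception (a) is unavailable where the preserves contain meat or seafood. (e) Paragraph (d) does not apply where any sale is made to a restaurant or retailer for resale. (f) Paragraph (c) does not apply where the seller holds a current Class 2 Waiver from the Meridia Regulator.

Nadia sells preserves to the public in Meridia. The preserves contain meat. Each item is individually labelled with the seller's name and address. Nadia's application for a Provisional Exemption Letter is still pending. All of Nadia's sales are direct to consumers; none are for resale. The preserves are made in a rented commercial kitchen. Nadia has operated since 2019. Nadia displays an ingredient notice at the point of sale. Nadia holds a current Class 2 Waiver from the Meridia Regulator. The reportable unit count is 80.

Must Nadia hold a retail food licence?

Yes — Nadia must hold a retail food licence.

Exception (a)'s conditions are all satisfied: items are individually labelled. However, paragraphs (d)–(e) must be considered: (d) is triggered — the preserves contain meat. (e) is not engaged (no sales are for resale), so (d) stands. (a) is therefore removed.
Exception (b) fails — no current Provisional Exemption Letter is held.
Exception (c) does not apply: the preserves are made in a commercial kitchen, not a home kitchen.
No exception is made out. Nadia falls within the general rule.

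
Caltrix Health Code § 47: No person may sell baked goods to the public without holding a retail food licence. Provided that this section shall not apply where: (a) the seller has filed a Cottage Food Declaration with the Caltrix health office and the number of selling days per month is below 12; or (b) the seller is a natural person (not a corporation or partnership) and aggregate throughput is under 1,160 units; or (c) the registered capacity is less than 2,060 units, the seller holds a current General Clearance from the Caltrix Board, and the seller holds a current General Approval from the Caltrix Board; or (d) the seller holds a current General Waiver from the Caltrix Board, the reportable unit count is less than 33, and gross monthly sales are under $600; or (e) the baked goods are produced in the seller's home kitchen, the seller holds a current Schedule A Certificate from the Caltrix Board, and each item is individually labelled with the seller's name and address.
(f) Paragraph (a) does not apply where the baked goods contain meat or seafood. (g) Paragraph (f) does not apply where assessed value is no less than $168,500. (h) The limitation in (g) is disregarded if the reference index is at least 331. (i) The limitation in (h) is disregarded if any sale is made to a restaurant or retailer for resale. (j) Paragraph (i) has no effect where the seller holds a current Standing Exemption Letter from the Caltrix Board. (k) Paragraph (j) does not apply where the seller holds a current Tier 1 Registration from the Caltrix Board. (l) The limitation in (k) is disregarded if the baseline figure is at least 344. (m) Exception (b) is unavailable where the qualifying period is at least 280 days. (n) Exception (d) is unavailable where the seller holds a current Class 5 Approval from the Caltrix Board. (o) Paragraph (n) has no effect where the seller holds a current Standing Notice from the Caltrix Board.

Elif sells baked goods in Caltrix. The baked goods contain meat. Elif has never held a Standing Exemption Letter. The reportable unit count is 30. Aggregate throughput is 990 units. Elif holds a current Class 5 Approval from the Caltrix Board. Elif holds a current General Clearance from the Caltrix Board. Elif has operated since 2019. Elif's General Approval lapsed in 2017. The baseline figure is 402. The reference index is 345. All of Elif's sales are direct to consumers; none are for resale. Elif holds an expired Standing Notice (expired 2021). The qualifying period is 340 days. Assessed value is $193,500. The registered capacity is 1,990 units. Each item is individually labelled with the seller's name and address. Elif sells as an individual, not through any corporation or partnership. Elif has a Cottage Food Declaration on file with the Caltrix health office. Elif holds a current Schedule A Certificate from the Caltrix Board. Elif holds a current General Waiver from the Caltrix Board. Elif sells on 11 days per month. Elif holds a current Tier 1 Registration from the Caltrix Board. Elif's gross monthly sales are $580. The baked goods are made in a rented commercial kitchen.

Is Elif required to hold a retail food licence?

Yes — Elif must hold a retail food licence.

Exception (a)'s conditions are all satisfied: a Cottage Food Declaration is on file; the number of selling days per month is 11, below the 12 limit. But: (f) operates — the baked goods contain meat. (g) is engaged (assessed value is $193,500, meeting the $168,500 threshold), but yields to (h): (h) operates against (g): the reference index is 345, meeting the 331 threshold. (i) is not triggered (no sales are for resale), so (h) stands. Exception (a) does not apply.
Exception (b) is satisfied on its face — the seller is a natural person; aggregate throughput is 990 units, under the 1,160 units limit. However, paragraph (m) must be considered: (m) operates — the qualifying period is 340 days, meeting the 280 days threshold. (b) is therefore removed.
Exception (c) requires that the seller holds a current General Approval from the Caltrix Board; but the General Approval is not current, so (c) is unavailable.
All of (d)'s requirements are met (a current General Waiver is held; the reportable unit count is 30, less than the 33 limit; gross monthly sales are $580, under the $600 limit). However, paragraphs (n)–(o) must be considered: (n) operates — a current Class 5 Approval is held. (o), which would lift (n), is not engaged — the Standing Notice is not current. (d) is therefore removed.
Exception (e) does not apply: the baked goods are made in a commercial kitchen, not a home kitchen.
Every exception is unavailable, so the rule governs.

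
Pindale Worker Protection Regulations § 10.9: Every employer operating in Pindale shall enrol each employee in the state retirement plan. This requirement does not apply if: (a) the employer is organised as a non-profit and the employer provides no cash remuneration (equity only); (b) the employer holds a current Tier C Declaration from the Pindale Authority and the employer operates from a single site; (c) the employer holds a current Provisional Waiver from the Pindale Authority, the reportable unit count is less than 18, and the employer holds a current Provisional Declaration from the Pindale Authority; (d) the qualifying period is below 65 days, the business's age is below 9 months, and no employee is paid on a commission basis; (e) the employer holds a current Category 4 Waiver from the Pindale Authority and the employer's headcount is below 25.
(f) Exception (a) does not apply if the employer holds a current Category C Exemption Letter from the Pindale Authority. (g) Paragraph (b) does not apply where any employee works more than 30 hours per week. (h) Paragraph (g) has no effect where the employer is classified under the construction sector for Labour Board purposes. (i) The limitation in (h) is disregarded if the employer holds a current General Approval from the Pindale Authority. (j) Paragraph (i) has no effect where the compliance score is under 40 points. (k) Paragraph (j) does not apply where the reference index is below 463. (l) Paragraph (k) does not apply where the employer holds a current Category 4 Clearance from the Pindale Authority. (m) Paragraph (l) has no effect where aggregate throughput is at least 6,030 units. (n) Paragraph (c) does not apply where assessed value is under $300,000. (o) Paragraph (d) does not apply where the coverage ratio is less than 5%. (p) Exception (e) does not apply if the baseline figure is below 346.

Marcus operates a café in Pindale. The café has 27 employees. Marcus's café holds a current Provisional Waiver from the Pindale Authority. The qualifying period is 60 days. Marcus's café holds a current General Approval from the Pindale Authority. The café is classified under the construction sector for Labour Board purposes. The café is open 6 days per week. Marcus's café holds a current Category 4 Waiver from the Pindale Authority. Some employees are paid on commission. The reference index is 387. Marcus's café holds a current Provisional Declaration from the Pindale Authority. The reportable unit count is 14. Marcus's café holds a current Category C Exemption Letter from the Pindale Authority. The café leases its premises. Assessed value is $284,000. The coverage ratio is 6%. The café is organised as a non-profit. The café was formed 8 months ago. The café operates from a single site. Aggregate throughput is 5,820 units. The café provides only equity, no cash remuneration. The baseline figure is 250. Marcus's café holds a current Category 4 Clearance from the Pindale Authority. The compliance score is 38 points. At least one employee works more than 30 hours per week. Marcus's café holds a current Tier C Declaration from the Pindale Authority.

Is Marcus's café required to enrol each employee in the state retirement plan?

Exception (a)'s conditions are all satisfied: the employer is a non-profit; remuneration is equity-only. However, paragraph (f) must be considered: (f) operates against (a): a current Category C Exemption Letter is held. So (a) is unavailable.
Exception (b) is satisfied on its face — a current Tier C Declaration is held; the employer operates from a single site. Under paragraphs (g)–(m): (g) would limit (b) — at least one employee exceeds 30 hours/week — but (h) sets (g) aside: (h) operates — the café is classified under the construction sector. (i) operates (a current General Approval is held), but is set aside by (j): (j) is triggered — the compliance score is 38 points, under the 40 points limit. (k) is triggered (the reference index is 387, below the 463 limit), but yields to (l): (l) applies — a current Category 4 Clearance is held. (m), which would lift (l), is inapplicable — aggregate throughput is 5,820 units, short of 6,030 units. Exception (b) stands.
Exception (c) is satisfied on its face — a current Provisional Waiver is held; the reportable unit count is 14, less than the 18 limit; a current Provisional Declaration is held. Turning to paragraph (n): (n) operates against (c): assessed value is $284,000, under the $300,000 limit. So (c) is unavailable.
Exception (d) requires that no employee is paid on a commission basis; but some employees are paid on commission, so (d) is unavailable.
Exception (e) fails — the employer's headcount is 27, not below 25.

No — exception (b) applies; Marcus's café is not required to enrol each employee in the state retirement plan.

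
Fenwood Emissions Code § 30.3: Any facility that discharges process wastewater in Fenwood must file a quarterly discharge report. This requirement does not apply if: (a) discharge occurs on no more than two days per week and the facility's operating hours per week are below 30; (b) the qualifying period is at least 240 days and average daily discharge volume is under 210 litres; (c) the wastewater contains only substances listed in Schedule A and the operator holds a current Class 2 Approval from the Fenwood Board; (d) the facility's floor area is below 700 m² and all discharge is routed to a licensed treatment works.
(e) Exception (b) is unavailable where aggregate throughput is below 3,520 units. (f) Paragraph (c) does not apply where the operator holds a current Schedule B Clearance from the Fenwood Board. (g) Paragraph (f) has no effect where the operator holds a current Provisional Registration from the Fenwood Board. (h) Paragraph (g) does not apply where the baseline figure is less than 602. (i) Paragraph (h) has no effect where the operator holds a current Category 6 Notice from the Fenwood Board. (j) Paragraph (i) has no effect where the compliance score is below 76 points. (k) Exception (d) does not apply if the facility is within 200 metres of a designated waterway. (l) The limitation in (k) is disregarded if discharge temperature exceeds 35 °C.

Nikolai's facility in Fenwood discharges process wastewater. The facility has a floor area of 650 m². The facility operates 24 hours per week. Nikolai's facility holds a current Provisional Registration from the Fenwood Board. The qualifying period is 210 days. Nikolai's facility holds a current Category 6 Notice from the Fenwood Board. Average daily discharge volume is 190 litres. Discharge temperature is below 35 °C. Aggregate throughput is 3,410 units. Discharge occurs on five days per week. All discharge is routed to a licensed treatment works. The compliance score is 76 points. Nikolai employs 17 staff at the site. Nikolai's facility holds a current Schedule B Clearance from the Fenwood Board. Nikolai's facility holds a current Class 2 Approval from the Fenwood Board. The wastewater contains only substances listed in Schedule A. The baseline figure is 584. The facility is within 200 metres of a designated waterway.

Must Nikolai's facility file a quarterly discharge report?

No — exception (c) applies; Nikolai's facility is not required to file a quarterly discharge report.

Exception (a) requires that discharge occurs on no more than two days per week; but discharge occurs on five days per week, so (a) is unavailable.
Exception (b) does not apply: the qualifying period is 210 days, short of 240 days.
Exception (c): the wastewater is Schedule-A-only; a current Class 2 Approval is held — every condition holds. Under paragraphs (f)–(j): (f) would limit (c) — a current Schedule B Clearance is held — but (g) sets (f) aside: (g) operates against (f): a current Provisional Registration is held. (h) applies (the baseline figure is 584, less than the 602 limit), but is itself disapplied by (i): (i) is engaged — a current Category 6 Notice is held. (j) does not operate here (the compliance score is 76 points, not below 76 points), so (i) stands. So (c) applies.
Exception (d): the facility's floor area is 650 m², below the 700 m² limit; discharge is routed to a licensed treatment works — every condition holds. Turning to paragraphs (k)–(l): (k) operates against (d): the facility is within 200 m of a designated waterway. (l), which would lift (k), does not operate here — discharge temperature is below 35 °C. Exception (d) does not apply.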